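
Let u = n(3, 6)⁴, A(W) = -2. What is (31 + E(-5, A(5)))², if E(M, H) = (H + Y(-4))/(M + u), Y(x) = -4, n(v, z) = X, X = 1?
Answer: 4225/4 ≈ 1056.3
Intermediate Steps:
n(v, z) = 1
u = 1 (u = 1⁴ = 1)
E(M, H) = (-4 + H)/(1 + M) (E(M, H) = (H - 4)/(M + 1) = (-4 + H)/(1 + M))
(31 + E(-5, A(5)))² = (31 + (-4 - 2)/(1 - 5))² = (31 - 6/(-4))² = (31 - ¼*(-6))² = (31 + 3/2)² = (65/2)² = 4225/4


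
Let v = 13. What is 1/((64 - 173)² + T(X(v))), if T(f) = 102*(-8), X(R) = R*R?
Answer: 1/11065 ≈ 9.0375e-5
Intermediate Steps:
X(R) = R²
T(f) = -816
1/((64 - 173)² + T(X(v))) = 1/((64 - 173)² - 816) = 1/((-109)² - 816) = 1/(11881 - 816) = 1/11065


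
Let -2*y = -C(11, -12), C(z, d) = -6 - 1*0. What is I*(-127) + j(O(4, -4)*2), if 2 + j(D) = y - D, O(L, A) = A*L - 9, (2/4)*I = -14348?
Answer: 3644437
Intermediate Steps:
I = -28696 (I = 2*(-14348) = -28696)
C(z, d) = -6 (C(z, d) = -6 + 0 = -6)
O(L, A) = -9 + A*L
y = -3 (y = -(-1)*(-6)/2 = -½*6 = -3)
j(D) = -5 - D (j(D) = -2 + (-3 - D) = -5 - D)
I*(-127) + j(O(4, -4)*2) = -28696*(-127) + (-5 - (-9 - 4*4)*2) = 3644392 + (-5 - (-9 - 16)*2) = 3644392 + (-5 - (-25)*2) = 3644392 + (-5 - 1*(-50)) = 3644392 + (-5 + 50) = 3644392 + 45 = 3644437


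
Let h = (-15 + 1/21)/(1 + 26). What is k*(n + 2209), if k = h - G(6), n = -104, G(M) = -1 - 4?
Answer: 5306705/567 ≈ 9359.3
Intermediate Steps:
G(M) = -5
h = -314/567 (h = (-15 + 1/21)/27 = -314/21*1/27 = -314/567 ≈ -0.55379)
k = 2521/567 (k = -314/567 - 1*(-5) = -314/567 + 5 = 2521/567 ≈ 4.4462)
k*(n + 2209) = 2521*(-104 + 2209)/567 = (2521/567)*2105 = 5306705/567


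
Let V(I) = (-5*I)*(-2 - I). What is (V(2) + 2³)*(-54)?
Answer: -2592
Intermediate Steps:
V(I) = -5*I*(-2 - I)
(V(2) + 2³)*(-54) = (5*2*(2 + 2) + 2³)*(-54) = (5*2*4 + 8)*(-54) = (40 + 8)*(-54) = 48*(-54) = -2592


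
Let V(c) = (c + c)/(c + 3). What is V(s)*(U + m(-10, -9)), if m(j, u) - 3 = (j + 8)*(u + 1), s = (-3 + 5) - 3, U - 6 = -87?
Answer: 62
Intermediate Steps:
U = -81 (U = 6 - 87 = -81)
s = -1 (s = 2 - 3 = -1)
m(j, u) = 3 + (1 + u)*(8 + j) (m(j, u) = 3 + (j + 8)*(u + 1) = 3 + (8 + j)*(1 + u) = 3 + (1 + u)*(8 + j))
V(c) = 2*c/(3 + c) (V(c) = (2*c)/(3 + c) = 2*c/(3 + c))
V(s)*(U + m(-10, -9)) = (2*(-1)/(3 - 1))*(-81 + (11 - 10 + 8*(-9) - 10*(-9))) = (2*(-1)/2)*(-81 + (11 - 10 - 72 + 90)) = (2*(-1)*(½))*(-81 + 19) = -1*(-62) = 62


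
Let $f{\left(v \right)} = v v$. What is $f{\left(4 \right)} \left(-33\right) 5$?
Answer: $-2640$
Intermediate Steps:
$f{\left(v \right)} = v^{2}$
$f{\left(4 \right)} \left(-33\right) 5 = 4^{2} \left(-33\right) 5 = 16 \left(-33\right) 5 = \left(-528\right) 5 = -2640$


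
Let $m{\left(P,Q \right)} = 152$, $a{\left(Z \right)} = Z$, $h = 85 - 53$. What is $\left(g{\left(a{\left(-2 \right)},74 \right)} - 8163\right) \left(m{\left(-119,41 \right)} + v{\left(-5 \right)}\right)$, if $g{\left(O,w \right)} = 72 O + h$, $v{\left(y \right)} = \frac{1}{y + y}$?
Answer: $- \frac{2513945}{2} \approx -1.257 \cdot 10^{6}$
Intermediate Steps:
$h = 32$ ($h = 85 - 53 = 32$)
$v{\left(y \right)} = \frac{1}{2 y}$
$g{\left(O,w \right)} = 32 + 72 O$ ($g{\left(O,w \right)} = 72 O + 32 = 32 + 72 O$)
$\left(g{\left(a{\left(-2 \right)},74 \right)} - 8163\right) \left(m{\left(-119,41 \right)} + v{\left(-5 \right)}\right) = \left(\left(32 + 72 \left(-2\right)\right) - 8163\right) \left(152 + \frac{1}{2 \left(-5\right)}\right) = \left(\left(32 - 144\right) - 8163\right) \left(152 + \frac{1}{2} \left(- \frac{1}{5}\right)\right) = \left(-112 - 8163\right) \left(152 - \frac{1}{10}\right) = \left(-8275\right) \frac{1519}{10} = - \frac{2513945}{2}$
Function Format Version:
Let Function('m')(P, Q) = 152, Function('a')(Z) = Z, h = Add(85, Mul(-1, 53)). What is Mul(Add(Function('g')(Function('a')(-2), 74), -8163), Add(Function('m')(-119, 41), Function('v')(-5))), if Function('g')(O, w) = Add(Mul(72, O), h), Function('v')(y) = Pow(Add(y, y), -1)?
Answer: Rational(-2513945, 2) ≈ -1.2570e+6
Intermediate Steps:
h = 32 (h = Add(85, -53) = 32)
Function('v')(y) = Mul(Rational(1, 2), Pow(y, -1)) (Function('v')(y) = Pow(Mul(2, y), -1) = Mul(Rational(1, 2), Pow(y, -1)))
Function('g')(O, w) = Add(32, Mul(72, O)) (Function('g')(O, w) = Add(Mul(72, O), 32) = Add(32, Mul(72, O)))
Mul(Add(Function('g')(Function('a')(-2), 74), -8163), Add(Function('m')(-119, 41), Function('v')(-5))) = Mul(Add(Add(32, Mul(72, -2)), -8163), Add(152, Mul(Rational(1, 2), Pow(-5, -1)))) = Mul(Add(Add(32, -144), -8163), Add(152, Mul(Rational(1, 2), Rational(-1, 5)))) = Mul(Add(-112, -8163), Add(152, Rational(-1, 10))) = Mul(-8275, Rational(1519, 10)) = Rational(-2513945, 2)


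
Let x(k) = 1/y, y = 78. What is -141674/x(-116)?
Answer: -11050572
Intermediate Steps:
x(k) = 1/78
-141674/x(-116) = -141674/1/78 = -141674*78 = -11050572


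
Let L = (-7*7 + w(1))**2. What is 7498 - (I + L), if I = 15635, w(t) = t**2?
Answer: -10441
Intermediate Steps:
L = 2304 (L = (-7*7 + 1**2)**2 = (-49 + 1)**2 = (-48)**2 = 2304)
7498 - (I + L) = 7498 - (15635 + 2304) = 7498 - 1*17939 = 7498 - 17939 = -10441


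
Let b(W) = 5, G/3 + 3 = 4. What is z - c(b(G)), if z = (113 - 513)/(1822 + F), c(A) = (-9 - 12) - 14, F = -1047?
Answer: 1069/31 ≈ 34.484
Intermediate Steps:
G = 3 (G = -9 + 3*4 = -9 + 12 = 3)
c(A) = -35 (c(A) = -21 - 14 = -35)
z = -16/31 (z = (113 - 513)/(1822 - 1047) = -400/775 = -400*1/775 = -16/31 ≈ -0.51613)
z - c(b(G)) = -16/31 - 1*(-35) = -16/31 + 35 = 1069/31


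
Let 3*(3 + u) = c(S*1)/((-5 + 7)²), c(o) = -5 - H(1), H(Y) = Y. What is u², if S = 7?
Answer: 49/4 ≈ 12.250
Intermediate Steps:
c(o) = -6 (c(o) = -5 - 1*1 = -5 - 1 = -6)
u = -7/2 (u = -3 + (-6/(-5 + 7)²)/3 = -3 + (-6/(2²))/3 = -3 + (-6/4)/3 = -3 + (-6*¼)/3 = -3 + (⅓)*(-3/2) = -3 - ½ = -7/2 ≈ -3.5000)
u² = (-7/2)² = 49/4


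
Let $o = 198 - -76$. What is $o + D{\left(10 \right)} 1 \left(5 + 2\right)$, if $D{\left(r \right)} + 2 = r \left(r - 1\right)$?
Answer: $890$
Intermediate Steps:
$o = 274$ ($o = 198 + 76 = 274$)
$D{\left(r \right)} = -2 + r \left(-1 + r\right)$ ($D{\left(r \right)} = -2 + r \left(r - 1\right) = -2 + r \left(-1 + r\right)$)
$o + D{\left(10 \right)} 1 \left(5 + 2\right) = 274 + \left(-2 + 10^{2} - 10\right) 1 \left(5 + 2\right) = 274 + \left(-2 + 100 - 10\right) 1 \cdot 7 = 274 + 88 \cdot 7 = 274 + 616 = 890$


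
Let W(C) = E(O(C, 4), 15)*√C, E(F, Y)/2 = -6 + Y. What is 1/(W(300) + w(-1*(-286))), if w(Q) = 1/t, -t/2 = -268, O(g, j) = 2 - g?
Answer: -536/27925171199 + 51713280*√3/27925171199 ≈ 0.0032075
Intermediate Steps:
E(F, Y) = -12 + 2*Y (E(F, Y) = 2*(-6 + Y) = -12 + 2*Y)
t = 536 (t = -2*(-268) = 536)
W(C) = 18*√C (W(C) = (-12 + 2*15)*√C = (-12 + 30)*√C = 18*√C)
w(Q) = 1/536
1/(W(300) + w(-1*(-286))) = 1/(18*√300 + 1/536) = 1/(18*(10*√3) + 1/536) = 1/(180*√3 + 1/536) = 1/(1/536 + 180*√3)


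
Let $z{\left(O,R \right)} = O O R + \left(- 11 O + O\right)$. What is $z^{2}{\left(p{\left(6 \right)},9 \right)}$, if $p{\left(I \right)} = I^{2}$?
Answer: $127780416$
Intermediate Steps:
$z{\left(O,R \right)} = - 10 O + R O^{2}$ ($z{\left(O,R \right)} = O^{2} R - 10 O = R O^{2} - 10 O = - 10 O + R O^{2}$)
$z^{2}{\left(p{\left(6 \right)},9 \right)} = \left(6^{2} \left(-10 + 6^{2} \cdot 9\right)\right)^{2} = \left(36 \left(-10 + 36 \cdot 9\right)\right)^{2} = \left(36 \left(-10 + 324\right)\right)^{2} = \left(36 \cdot 314\right)^{2} = 11304^{2} = 127780416$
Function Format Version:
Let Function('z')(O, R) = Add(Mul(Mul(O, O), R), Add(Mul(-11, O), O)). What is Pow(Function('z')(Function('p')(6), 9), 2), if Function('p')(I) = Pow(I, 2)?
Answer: 127780416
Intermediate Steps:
Function('z')(O, R) = Add(Mul(-10, O), Mul(R, Pow(O, 2))) (Function('z')(O, R) = Add(Mul(Pow(O, 2), R), Mul(-10, O)) = Add(Mul(R, Pow(O, 2)), Mul(-10, O)) = Add(Mul(-10, O), Mul(R, Pow(O, 2))))
Pow(Function('z')(Function('p')(6), 9), 2) = Pow(Mul(Pow(6, 2), Add(-10, Mul(Pow(6, 2), 9))), 2) = Pow(Mul(36, Add(-10, Mul(36, 9))), 2) = Pow(Mul(36, Add(-10, 324)), 2) = Pow(Mul(36, 314), 2) = Pow(11304, 2) = 127780416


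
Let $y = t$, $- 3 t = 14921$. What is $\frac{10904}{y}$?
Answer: $- \frac{32712}{14921} \approx -2.1923$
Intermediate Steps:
$t = - \frac{14921}{3}$ ($t = \left(- \frac{1}{3}\right) 14921 = - \frac{14921}{3} \approx -4973.7$)
$y = - \frac{14921}{3} \approx -4973.7$
$\frac{10904}{y} = \frac{10904}{- \frac{14921}{3}} = 10904 \left(- \frac{3}{14921}\right) = - \frac{32712}{14921}$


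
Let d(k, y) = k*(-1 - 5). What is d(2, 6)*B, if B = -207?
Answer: 2484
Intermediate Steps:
d(k, y) = -6*k (d(k, y) = k*(-6) = -6*k)
d(2, 6)*B = -6*2*(-207) = -12*(-207) = 2484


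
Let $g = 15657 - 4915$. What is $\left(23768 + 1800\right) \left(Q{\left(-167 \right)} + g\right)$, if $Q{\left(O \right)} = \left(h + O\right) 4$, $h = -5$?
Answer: $257060672$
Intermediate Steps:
$Q{\left(O \right)} = -20 + 4 O$ ($Q{\left(O \right)} = \left(-5 + O\right) 4 = -20 + 4 O$)
$g = 10742$ ($g = 15657 - 4915 = 10742$)
$\left(23768 + 1800\right) \left(Q{\left(-167 \right)} + g\right) = \left(23768 + 1800\right) \left(\left(-20 + 4 \left(-167\right)\right) + 10742\right) = 25568 \left(\left(-20 - 668\right) + 10742\right) = 25568 \left(-688 + 10742\right) = 25568 \cdot 10054 = 257060672$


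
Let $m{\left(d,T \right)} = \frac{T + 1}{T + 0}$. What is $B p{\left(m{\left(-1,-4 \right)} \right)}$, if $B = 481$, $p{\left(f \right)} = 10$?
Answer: $4810$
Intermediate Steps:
$m{\left(d,T \right)} = \frac{1 + T}{T}$
$B p{\left(m{\left(-1,-4 \right)} \right)} = 481 \cdot 10 = 4810$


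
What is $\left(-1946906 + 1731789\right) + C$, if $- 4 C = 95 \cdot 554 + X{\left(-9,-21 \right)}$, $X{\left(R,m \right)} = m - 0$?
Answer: $- \frac{913077}{4} \approx -2.2827 \cdot 10^{5}$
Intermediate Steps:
$X{\left(R,m \right)} = m$ ($X{\left(R,m \right)} = m + 0 = m$)
$C = - \frac{52609}{4}$ ($C = - \frac{95 \cdot 554 - 21}{4} = - \frac{52630 - 21}{4} = \left(- \frac{1}{4}\right) 52609 = - \frac{52609}{4} \approx -13152.0$)
$\left(-1946906 + 1731789\right) + C = \left(-1946906 + 1731789\right) - \frac{52609}{4} = -215117 - \frac{52609}{4} = - \frac{913077}{4}$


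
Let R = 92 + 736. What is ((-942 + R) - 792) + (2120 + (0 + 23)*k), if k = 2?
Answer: 1260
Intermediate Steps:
R = 828
((-942 + R) - 792) + (2120 + (0 + 23)*k) = ((-942 + 828) - 792) + (2120 + (0 + 23)*2) = (-114 - 792) + (2120 + 23*2) = -906 + (2120 + 46) = -906 + 2166 = 1260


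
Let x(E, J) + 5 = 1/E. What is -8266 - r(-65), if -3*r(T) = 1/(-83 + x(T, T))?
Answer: -141869423/17163 ≈ -8266.0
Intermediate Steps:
x(E, J) = -5 + 1/E
r(T) = -1/(3*(-88 + 1/T)) (r(T) = -1/(3*(-83 + (-5 + 1/T))) = -1/(3*(-88 + 1/T)))
-8266 - r(-65) = -8266 - (-65)/(3*(-1 + 88*(-65))) = -8266 - (-65)/(3*(-1 - 5720)) = -8266 - (-65)/(3*(-5721)) = -8266 - (-65)*(-1)/(3*5721) = -8266 - 1*65/17163 = -8266 - 65/17163 = -141869423/17163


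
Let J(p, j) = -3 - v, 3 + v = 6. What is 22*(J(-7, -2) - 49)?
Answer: -1210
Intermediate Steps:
v = 3 (v = -3 + 6 = 3)
J(p, j) = -6 (J(p, j) = -3 - 1*3 = -3 - 3 = -6)
22*(J(-7, -2) - 49) = 22*(-6 - 49) = 22*(-55) = -1210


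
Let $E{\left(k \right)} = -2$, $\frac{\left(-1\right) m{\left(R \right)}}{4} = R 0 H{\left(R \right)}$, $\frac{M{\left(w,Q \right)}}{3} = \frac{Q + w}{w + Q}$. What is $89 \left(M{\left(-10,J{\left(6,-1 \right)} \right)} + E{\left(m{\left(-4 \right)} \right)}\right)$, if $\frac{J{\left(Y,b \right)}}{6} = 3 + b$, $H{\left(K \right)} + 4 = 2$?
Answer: $89$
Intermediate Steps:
$H{\left(K \right)} = -2$ ($H{\left(K \right)} = -4 + 2 = -2$)
$J{\left(Y,b \right)} = 18 + 6 b$ ($J{\left(Y,b \right)} = 6 \left(3 + b\right) = 18 + 6 b$)
$M{\left(w,Q \right)} = 3$ ($M{\left(w,Q \right)} = 3 \frac{Q + w}{w + Q} = 3 \frac{Q + w}{Q + w} = 3 \cdot 1 = 3$)
$m{\left(R \right)} = 0$ ($m{\left(R \right)} = - 4 R 0 \left(-2\right) = - 4 \cdot 0 \left(-2\right) = \left(-4\right) 0 = 0$)
$89 \left(M{\left(-10,J{\left(6,-1 \right)} \right)} + E{\left(m{\left(-4 \right)} \right)}\right) = 89 \left(3 - 2\right) = 89 \cdot 1 = 89$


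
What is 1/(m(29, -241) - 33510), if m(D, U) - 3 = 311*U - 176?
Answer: -1/108634 ≈ -9.2052e-6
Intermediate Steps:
m(D, U) = -173 + 311*U (m(D, U) = 3 + (311*U - 176) = 3 + (-176 + 311*U) = -173 + 311*U)
1/(m(29, -241) - 33510) = 1/((-173 + 311*(-241)) - 33510) = 1/((-173 - 74951) - 33510) = 1/(-75124 - 33510) = 1/(-108634) = -1/108634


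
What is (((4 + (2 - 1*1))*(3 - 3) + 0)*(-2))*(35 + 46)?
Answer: 0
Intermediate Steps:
(((4 + (2 - 1*1))*(3 - 3) + 0)*(-2))*(35 + 46) = (((4 + (2 - 1))*0 + 0)*(-2))*81 = (((4 + 1)*0 + 0)*(-2))*81 = ((5*0 + 0)*(-2))*81 = ((0 + 0)*(-2))*81 = (0*(-2))*81 = 0*81 = 0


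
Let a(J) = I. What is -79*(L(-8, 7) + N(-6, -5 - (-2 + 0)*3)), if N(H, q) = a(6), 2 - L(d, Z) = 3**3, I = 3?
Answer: 1738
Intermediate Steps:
a(J) = 3
L(d, Z) = -25 (L(d, Z) = 2 - 1*3**3 = 2 - 1*27 = 2 - 27 = -25)
N(H, q) = 3
-79*(L(-8, 7) + N(-6, -5 - (-2 + 0)*3)) = -79*(-25 + 3) = -79*(-22) = 1738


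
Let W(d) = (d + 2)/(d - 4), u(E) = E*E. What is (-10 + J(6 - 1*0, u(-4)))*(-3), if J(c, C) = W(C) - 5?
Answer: 81/2 ≈ 40.500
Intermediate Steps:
u(E) = E**2
W(d) = (2 + d)/(-4 + d)
J(c, C) = -5 + (2 + C)/(-4 + C) (J(c, C) = (2 + C)/(-4 + C) - 5 = -5 + (2 + C)/(-4 + C))
(-10 + J(6 - 1*0, u(-4)))*(-3) = (-10 + 2*(11 - 2*(-4)**2)/(-4 + (-4)**2))*(-3) = (-10 + 2*(11 - 2*16)/(-4 + 16))*(-3) = (-10 + 2*(11 - 32)/12)*(-3) = (-10 + 2*(1/12)*(-21))*(-3) = (-10 - 7/2)*(-3) = -27/2*(-3) = 81/2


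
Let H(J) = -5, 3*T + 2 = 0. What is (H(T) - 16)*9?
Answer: -189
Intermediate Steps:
T = -⅔ (T = -⅔ + (⅓)*0 = -⅔ + 0 = -⅔ ≈ -0.66667)
(H(T) - 16)*9 = (-5 - 16)*9 = -21*9 = -189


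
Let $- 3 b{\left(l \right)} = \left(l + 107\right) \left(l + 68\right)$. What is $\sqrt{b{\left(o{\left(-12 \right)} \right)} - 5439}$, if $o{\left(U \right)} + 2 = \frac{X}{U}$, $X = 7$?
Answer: $\frac{i \sqrt{9999759}}{36} \approx 87.84 i$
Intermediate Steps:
$o{\left(U \right)} = -2 + \frac{7}{U}$
$b{\left(l \right)} = - \frac{\left(68 + l\right) \left(107 + l\right)}{3}$ ($b{\left(l \right)} = - \frac{\left(l + 107\right) \left(l + 68\right)}{3} = - \frac{\left(107 + l\right) \left(68 + l\right)}{3} = - \frac{\left(68 + l\right) \left(107 + l\right)}{3}$)
$\sqrt{b{\left(o{\left(-12 \right)} \right)} - 5439} = \sqrt{\left(- \frac{7276}{3} - \frac{175 \left(-2 + \frac{7}{-12}\right)}{3} - \frac{\left(-2 + \frac{7}{-12}\right)^{2}}{3}\right) - 5439} = \sqrt{\left(- \frac{7276}{3} - \frac{175 \left(-2 + 7 \left(- \frac{1}{12}\right)\right)}{3} - \frac{\left(-2 + 7 \left(- \frac{1}{12}\right)\right)^{2}}{3}\right) - 5439} = \sqrt{\left(- \frac{7276}{3} - \frac{175 \left(-2 - \frac{7}{12}\right)}{3} - \frac{\left(-2 - \frac{7}{12}\right)^{2}}{3}\right) - 5439} = \sqrt{\left(- \frac{7276}{3} - - \frac{5425}{36} - \frac{\left(- \frac{31}{12}\right)^{2}}{3}\right) - 5439} = \sqrt{\left(- \frac{7276}{3} + \frac{5425}{36} - \frac{961}{432}\right) - 5439} = \sqrt{- \frac{983605}{432} - 5439} = \sqrt{- \frac{3333253}{432}} = \frac{i \sqrt{9999759}}{36}$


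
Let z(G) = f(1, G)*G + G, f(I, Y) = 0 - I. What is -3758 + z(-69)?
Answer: -3758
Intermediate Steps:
f(I, Y) = -I
z(G) = 0 (z(G) = (-1*1)*G + G = -G + G = 0)
-3758 + z(-69) = -3758 + 0 = -3758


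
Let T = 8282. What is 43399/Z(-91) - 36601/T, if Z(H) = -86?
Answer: -90644551/178063 ≈ -509.06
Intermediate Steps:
43399/Z(-91) - 36601/T = 43399/(-86) - 36601/8282 = 43399*(-1/86) - 36601*1/8282 = -43399/86 - 36601/8282 = -90644551/178063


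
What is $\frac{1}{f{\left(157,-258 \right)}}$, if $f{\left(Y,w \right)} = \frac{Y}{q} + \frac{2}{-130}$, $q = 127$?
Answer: $\frac{8255}{10078} \approx 0.81911$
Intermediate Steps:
$f{\left(Y,w \right)} = - \frac{1}{65} + \frac{Y}{127}$ ($f{\left(Y,w \right)} = \frac{Y}{127} + \frac{2}{-130} = Y \frac{1}{127} + 2 \left(- \frac{1}{130}\right) = \frac{Y}{127} - \frac{1}{65} = - \frac{1}{65} + \frac{Y}{127}$)
$\frac{1}{f{\left(157,-258 \right)}} = \frac{1}{- \frac{1}{65} + \frac{1}{127} \cdot 157} = \frac{1}{- \frac{1}{65} + \frac{157}{127}} = \frac{1}{\frac{10078}{8255}} = \frac{8255}{10078}$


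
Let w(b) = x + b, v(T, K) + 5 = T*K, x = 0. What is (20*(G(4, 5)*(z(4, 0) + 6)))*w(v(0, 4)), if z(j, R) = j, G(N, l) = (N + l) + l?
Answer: -14000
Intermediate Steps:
G(N, l) = N + 2*l
v(T, K) = -5 + K*T (v(T, K) = -5 + T*K = -5 + K*T)
w(b) = b (w(b) = 0 + b = b)
(20*(G(4, 5)*(z(4, 0) + 6)))*w(v(0, 4)) = (20*((4 + 2*5)*(4 + 6)))*(-5 + 4*0) = (20*((4 + 10)*10))*(-5 + 0) = (20*(14*10))*(-5) = (20*140)*(-5) = 2800*(-5) = -14000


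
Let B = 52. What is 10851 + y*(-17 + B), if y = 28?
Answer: 11831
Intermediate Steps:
10851 + y*(-17 + B) = 10851 + 28*(-17 + 52) = 10851 + 28*35 = 10851 + 980 = 11831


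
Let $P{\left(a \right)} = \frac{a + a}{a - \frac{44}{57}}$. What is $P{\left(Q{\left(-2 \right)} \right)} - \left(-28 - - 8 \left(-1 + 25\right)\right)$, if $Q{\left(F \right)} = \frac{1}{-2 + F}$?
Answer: $- \frac{38098}{233} \approx -163.51$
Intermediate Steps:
$P{\left(a \right)} = \frac{2 a}{- \frac{44}{57} + a}$ ($P{\left(a \right)} = \frac{2 a}{a - \frac{44}{57}} = \frac{2 a}{- \frac{44}{57} + a}$)
$P{\left(Q{\left(-2 \right)} \right)} - \left(-28 - - 8 \left(-1 + 25\right)\right) = \frac{114}{\left(-2 - 2\right) \left(-44 + \frac{57}{-2 - 2}\right)} - \left(-28 - - 8 \left(-1 + 25\right)\right) = \frac{114}{\left(-4\right) \left(-44 + \frac{57}{-4}\right)} - \left(-28 - \left(-8\right) 24\right) = 114 \left(- \frac{1}{4}\right) \frac{1}{-44 + 57 \left(- \frac{1}{4}\right)} - \left(-28 - -192\right) = 114 \left(- \frac{1}{4}\right) \frac{1}{-44 - \frac{57}{4}} - \left(-28 + 192\right) = 114 \left(- \frac{1}{4}\right) \frac{1}{- \frac{233}{4}} - 164 = 114 \left(- \frac{1}{4}\right) \left(- \frac{4}{233}\right) - 164 = \frac{114}{233} - 164 = - \frac{38098}{233}$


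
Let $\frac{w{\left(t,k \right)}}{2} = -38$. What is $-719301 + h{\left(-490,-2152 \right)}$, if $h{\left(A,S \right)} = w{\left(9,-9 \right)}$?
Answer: $-719377$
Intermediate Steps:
$w{\left(t,k \right)} = -76$ ($w{\left(t,k \right)} = 2 \left(-38\right) = -76$)
$h{\left(A,S \right)} = -76$
$-719301 + h{\left(-490,-2152 \right)} = -719301 - 76 = -719377$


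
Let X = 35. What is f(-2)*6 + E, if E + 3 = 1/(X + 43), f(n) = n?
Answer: -1169/78 ≈ -14.987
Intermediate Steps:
E = -233/78 (E = -3 + 1/(35 + 43) = -3 + 1/78 = -233/78 ≈ -2.9872)
f(-2)*6 + E = -2*6 - 233/78 = -12 - 233/78 = -1169/78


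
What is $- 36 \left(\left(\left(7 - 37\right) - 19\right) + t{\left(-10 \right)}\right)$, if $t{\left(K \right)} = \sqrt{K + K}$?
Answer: $1764 - 72 i \sqrt{5} \approx 1764.0 - 161.0 i$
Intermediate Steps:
$t{\left(K \right)} = \sqrt{2} \sqrt{K}$ ($t{\left(K \right)} = \sqrt{2 K} = \sqrt{2} \sqrt{K}$)
$- 36 \left(\left(\left(7 - 37\right) - 19\right) + t{\left(-10 \right)}\right) = - 36 \left(\left(\left(7 - 37\right) - 19\right) + \sqrt{2} \sqrt{-10}\right) = - 36 \left(\left(-30 - 19\right) + \sqrt{2} i \sqrt{10}\right) = - 36 \left(-49 + 2 i \sqrt{5}\right) = 1764 - 72 i \sqrt{5}$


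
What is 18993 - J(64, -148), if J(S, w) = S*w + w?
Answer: 28613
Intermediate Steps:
J(S, w) = w + S*w
18993 - J(64, -148) = 18993 - (-148)*(1 + 64) = 18993 - (-148)*65 = 18993 - 1*(-9620) = 18993 + 9620 = 28613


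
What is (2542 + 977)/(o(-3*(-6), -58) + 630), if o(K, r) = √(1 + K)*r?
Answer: 1108485/166492 + 102051*√19/166492 ≈ 9.3297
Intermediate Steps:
o(K, r) = r*√(1 + K)
(2542 + 977)/(o(-3*(-6), -58) + 630) = (2542 + 977)/(-58*√(1 - 3*(-6)) + 630) = 3519/(-58*√(1 + 18) + 630) = 3519/(-58*√19 + 630) = 3519/(630 - 58*√19)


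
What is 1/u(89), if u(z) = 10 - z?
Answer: -1/79 ≈ -0.012658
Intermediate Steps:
1/u(89) = 1/(10 - 1*89) = 1/(10 - 89) = 1/(-79) = -1/79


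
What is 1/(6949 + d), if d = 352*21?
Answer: 1/14341 ≈ 6.9730e-5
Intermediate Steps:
d = 7392
1/(6949 + d) = 1/(6949 + 7392) = 1/14341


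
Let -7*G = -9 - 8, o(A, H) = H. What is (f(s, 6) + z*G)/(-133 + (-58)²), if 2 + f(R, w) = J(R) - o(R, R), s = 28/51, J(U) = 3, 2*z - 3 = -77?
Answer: -31918/1153467 ≈ -0.027671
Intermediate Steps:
z = -37 (z = 3/2 + (½)*(-77) = 3/2 - 77/2 = -37)
s = 28/51 (s = 28*(1/51) = 28/51 ≈ 0.54902)
f(R, w) = 1 - R (f(R, w) = -2 + (3 - R) = 1 - R)
G = 17/7 (G = -(-9 - 8)/7 = -⅐*(-17) = 17/7 ≈ 2.4286)
(f(s, 6) + z*G)/(-133 + (-58)²) = ((1 - 1*28/51) - 37*17/7)/(-133 + (-58)²) = ((1 - 28/51) - 629/7)/(-133 + 3364) = (23/51 - 629/7)/3231 = -31918/357*1/3231 = -31918/1153467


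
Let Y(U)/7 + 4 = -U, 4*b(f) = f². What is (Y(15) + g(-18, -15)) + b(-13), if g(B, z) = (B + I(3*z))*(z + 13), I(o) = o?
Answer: 141/4 ≈ 35.250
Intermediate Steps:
b(f) = f²/4
Y(U) = -28 - 7*U (Y(U) = -28 + 7*(-U) = -28 - 7*U)
g(B, z) = (13 + z)*(B + 3*z) (g(B, z) = (B + 3*z)*(z + 13) = (B + 3*z)*(13 + z) = (13 + z)*(B + 3*z))
(Y(15) + g(-18, -15)) + b(-13) = ((-28 - 7*15) + (3*(-15)² + 13*(-18) + 39*(-15) - 18*(-15))) + (¼)*(-13)² = ((-28 - 105) + (3*225 - 234 - 585 + 270)) + (¼)*169 = (-133 + (675 - 234 - 585 + 270)) + 169/4 = (-133 + 126) + 169/4 = -7 + 169/4 = 141/4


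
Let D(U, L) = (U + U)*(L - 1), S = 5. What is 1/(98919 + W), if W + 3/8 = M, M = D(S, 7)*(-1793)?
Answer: -8/69291 ≈ -0.00011546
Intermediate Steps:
D(U, L) = 2*U*(-1 + L) (D(U, L) = (2*U)*(-1 + L) = 2*U*(-1 + L))
M = -107580 (M = (2*5*(-1 + 7))*(-1793) = (2*5*6)*(-1793) = 60*(-1793) = -107580)
W = -860643/8 (W = -3/8 - 107580 = -860643/8 ≈ -1.0758e+5)
1/(98919 + W) = 1/(98919 - 860643/8) = 1/(-69291/8) = -8/69291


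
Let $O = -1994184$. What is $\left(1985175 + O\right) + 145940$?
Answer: $136931$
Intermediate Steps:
$\left(1985175 + O\right) + 145940 = \left(1985175 - 1994184\right) + 145940 = -9009 + 145940 = 136931$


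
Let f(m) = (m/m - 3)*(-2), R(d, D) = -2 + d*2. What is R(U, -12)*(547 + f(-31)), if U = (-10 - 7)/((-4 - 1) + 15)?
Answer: -14877/5 ≈ -2975.4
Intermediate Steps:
U = -17/10 (U = -17/(-5 + 15) = -17/10 ≈ -1.7000)
R(d, D) = -2 + 2*d
f(m) = 4 (f(m) = (1 - 3)*(-2) = -2*(-2) = 4)
R(U, -12)*(547 + f(-31)) = (-2 + 2*(-17/10))*(547 + 4) = (-2 - 17/5)*551 = -27/5*551 = -14877/5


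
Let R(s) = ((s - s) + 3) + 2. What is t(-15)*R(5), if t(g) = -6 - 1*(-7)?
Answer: 5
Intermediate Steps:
t(g) = 1 (t(g) = -6 + 7 = 1)
R(s) = 5 (R(s) = (0 + 3) + 2 = 3 + 2 = 5)
t(-15)*R(5) = 1*5 = 5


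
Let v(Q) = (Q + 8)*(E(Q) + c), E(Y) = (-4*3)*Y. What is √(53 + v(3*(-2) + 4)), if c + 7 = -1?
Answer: √149 ≈ 12.207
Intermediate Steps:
c = -8 (c = -7 - 1 = -8)
E(Y) = -12*Y
v(Q) = (-8 - 12*Q)*(8 + Q) (v(Q) = (Q + 8)*(-12*Q - 8) = (8 + Q)*(-8 - 12*Q) = (-8 - 12*Q)*(8 + Q))
√(53 + v(3*(-2) + 4)) = √(53 + (-64 - 104*(3*(-2) + 4) - 12*(3*(-2) + 4)²)) = √(53 + (-64 - 104*(-6 + 4) - 12*(-6 + 4)²)) = √(53 + (-64 - 104*(-2) - 12*(-2)²)) = √(53 + (-64 + 208 - 12*4)) = √(53 + (-64 + 208 - 48)) = √(53 + 96) = √149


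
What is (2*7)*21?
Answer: 294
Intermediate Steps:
(2*7)*21 = 14*21 = 294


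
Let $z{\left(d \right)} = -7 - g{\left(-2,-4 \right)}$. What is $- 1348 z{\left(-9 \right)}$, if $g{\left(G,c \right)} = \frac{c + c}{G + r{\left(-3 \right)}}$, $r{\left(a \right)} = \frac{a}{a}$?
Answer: $20220$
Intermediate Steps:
$r{\left(a \right)} = 1$
$g{\left(G,c \right)} = \frac{2 c}{1 + G}$ ($g{\left(G,c \right)} = \frac{c + c}{G + 1} = \frac{2 c}{1 + G}$)
$z{\left(d \right)} = -15$ ($z{\left(d \right)} = -7 - 2 \left(-4\right) \frac{1}{1 - 2} = -7 - 2 \left(-4\right) \frac{1}{-1} = -7 - 2 \left(-4\right) \left(-1\right) = -7 - 8 = -15$)
$- 1348 z{\left(-9 \right)} = \left(-1348\right) \left(-15\right) = 20220$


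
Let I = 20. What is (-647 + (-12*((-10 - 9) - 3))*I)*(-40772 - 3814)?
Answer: -206566938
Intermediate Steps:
(-647 + (-12*((-10 - 9) - 3))*I)*(-40772 - 3814) = (-647 - 12*((-10 - 9) - 3)*20)*(-40772 - 3814) = (-647 - 12*(-19 - 3)*20)*(-44586) = (-647 - 12*(-22)*20)*(-44586) = (-647 + 264*20)*(-44586) = (-647 + 5280)*(-44586) = 4633*(-44586) = -206566938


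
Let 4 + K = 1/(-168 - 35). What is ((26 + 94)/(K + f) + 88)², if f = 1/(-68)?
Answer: 10409502093376/3078807169 ≈ 3381.0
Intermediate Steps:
K = -813/203 (K = -4 + 1/(-168 - 35) = -4 + 1/(-203) = -4 - 1/203 = -813/203 ≈ -4.0049)
f = -1/68 ≈ -0.014706
((26 + 94)/(K + f) + 88)² = ((26 + 94)/(-813/203 - 1/68) + 88)² = (120/(-55487/13804) + 88)² = (120*(-13804/55487) + 88)² = (-1656480/55487 + 88)² = (3226376/55487)² = 10409502093376/3078807169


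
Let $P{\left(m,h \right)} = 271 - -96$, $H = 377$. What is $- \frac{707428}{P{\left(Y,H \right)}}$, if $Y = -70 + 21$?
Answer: $- \frac{707428}{367} \approx -1927.6$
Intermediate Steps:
$Y = -49$
$P{\left(m,h \right)} = 367$ ($P{\left(m,h \right)} = 271 + 96 = 367$)
$- \frac{707428}{P{\left(Y,H \right)}} = - \frac{707428}{367}$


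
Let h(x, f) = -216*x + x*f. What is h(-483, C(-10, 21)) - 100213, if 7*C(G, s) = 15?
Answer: 3080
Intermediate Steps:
C(G, s) = 15/7 (C(G, s) = (⅐)*15 = 15/7)
h(x, f) = -216*x + f*x
h(-483, C(-10, 21)) - 100213 = -483*(-216 + 15/7) - 100213 = -483*(-1497/7) - 100213 = 103293 - 100213 = 3080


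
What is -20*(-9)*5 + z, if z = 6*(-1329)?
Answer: -7074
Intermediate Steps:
z = -7974
-20*(-9)*5 + z = -20*(-9)*5 - 7974 = 180*5 - 7974 = 900 - 7974 = -7074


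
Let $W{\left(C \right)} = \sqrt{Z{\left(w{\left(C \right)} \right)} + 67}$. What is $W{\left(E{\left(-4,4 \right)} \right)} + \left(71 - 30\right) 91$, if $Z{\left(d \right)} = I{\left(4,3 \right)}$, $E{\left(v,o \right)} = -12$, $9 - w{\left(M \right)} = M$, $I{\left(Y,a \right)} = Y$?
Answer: $3731 + \sqrt{71} \approx 3739.4$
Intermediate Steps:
$w{\left(M \right)} = 9 - M$
$Z{\left(d \right)} = 4$
$W{\left(C \right)} = \sqrt{71}$ ($W{\left(C \right)} = \sqrt{4 + 67} = \sqrt{71}$)
$W{\left(E{\left(-4,4 \right)} \right)} + \left(71 - 30\right) 91 = \sqrt{71} + \left(71 - 30\right) 91 = \sqrt{71} + 41 \cdot 91 = \sqrt{71} + 3731 = 3731 + \sqrt{71}$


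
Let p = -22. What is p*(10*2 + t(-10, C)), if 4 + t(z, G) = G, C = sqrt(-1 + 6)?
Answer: -352 - 22*sqrt(5) ≈ -401.19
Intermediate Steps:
C = sqrt(5) ≈ 2.2361
t(z, G) = -4 + G
p*(10*2 + t(-10, C)) = -22*(10*2 + (-4 + sqrt(5))) = -22*(20 + (-4 + sqrt(5))) = -22*(16 + sqrt(5)) = -352 - 22*sqrt(5)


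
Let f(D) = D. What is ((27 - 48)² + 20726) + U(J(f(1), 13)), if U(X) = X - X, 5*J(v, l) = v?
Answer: 21167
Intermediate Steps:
J(v, l) = v/5
U(X) = 0
((27 - 48)² + 20726) + U(J(f(1), 13)) = ((27 - 48)² + 20726) + 0 = ((-21)² + 20726) + 0 = (441 + 20726) + 0 = 21167 + 0 = 21167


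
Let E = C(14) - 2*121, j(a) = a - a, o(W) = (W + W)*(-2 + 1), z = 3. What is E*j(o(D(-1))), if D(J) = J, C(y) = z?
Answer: 0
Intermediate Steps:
C(y) = 3
o(W) = -2*W (o(W) = (2*W)*(-1) = -2*W)
j(a) = 0
E = -239 (E = 3 - 2*121 = 3 - 242 = -239)
E*j(o(D(-1))) = -239*0 = 0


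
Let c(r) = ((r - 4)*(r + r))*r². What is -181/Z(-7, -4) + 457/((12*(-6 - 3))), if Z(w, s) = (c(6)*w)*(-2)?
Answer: -51365/12096 ≈ -4.2464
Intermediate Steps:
c(r) = 2*r³*(-4 + r) (c(r) = ((-4 + r)*(2*r))*r² = (2*r*(-4 + r))*r² = 2*r³*(-4 + r))
Z(w, s) = -1728*w (Z(w, s) = ((2*6³*(-4 + 6))*w)*(-2) = ((2*216*2)*w)*(-2) = (864*w)*(-2) = -1728*w)
-181/Z(-7, -4) + 457/((12*(-6 - 3))) = -181/((-1728*(-7))) + 457/((12*(-6 - 3))) = -181/12096 + 457/((12*(-9))) = -181*1/12096 + 457/(-108) = -181/12096 + 457*(-1/108) = -181/12096 - 457/108 = -51365/12096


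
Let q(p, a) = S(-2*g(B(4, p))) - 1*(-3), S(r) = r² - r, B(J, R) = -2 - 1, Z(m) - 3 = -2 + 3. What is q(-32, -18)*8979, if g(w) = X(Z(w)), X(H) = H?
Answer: 673425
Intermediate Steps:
Z(m) = 4 (Z(m) = 3 + (-2 + 3) = 3 + 1 = 4)
B(J, R) = -3
g(w) = 4
q(p, a) = 75 (q(p, a) = (-2*4)*(-1 - 2*4) - 1*(-3) = -8*(-1 - 8) + 3 = -8*(-9) + 3 = 72 + 3 = 75)
q(-32, -18)*8979 = 75*8979 = 673425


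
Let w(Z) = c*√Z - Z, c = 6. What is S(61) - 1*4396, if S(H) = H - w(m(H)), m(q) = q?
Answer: -4274 - 6*√61 ≈ -4320.9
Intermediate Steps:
w(Z) = -Z + 6*√Z (w(Z) = 6*√Z - Z = -Z + 6*√Z)
S(H) = -6*√H + 2*H (S(H) = H - (-H + 6*√H) = H + (H - 6*√H) = -6*√H + 2*H)
S(61) - 1*4396 = (-6*√61 + 2*61) - 1*4396 = (-6*√61 + 122) - 4396 = (122 - 6*√61) - 4396 = -4274 - 6*√61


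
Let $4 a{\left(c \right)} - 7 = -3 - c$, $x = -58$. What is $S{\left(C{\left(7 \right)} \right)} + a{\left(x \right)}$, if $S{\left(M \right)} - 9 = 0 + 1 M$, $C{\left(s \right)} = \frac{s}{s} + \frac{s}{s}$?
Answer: $\frac{53}{2} \approx 26.5$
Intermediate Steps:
$C{\left(s \right)} = 2$ ($C{\left(s \right)} = 1 + 1 = 2$)
$S{\left(M \right)} = 9 + M$ ($S{\left(M \right)} = 9 + \left(0 + 1 M\right) = 9 + \left(0 + M\right) = 9 + M$)
$a{\left(c \right)} = 1 - \frac{c}{4}$ ($a{\left(c \right)} = \frac{7}{4} + \frac{-3 - c}{4} = \frac{7}{4} - \left(\frac{3}{4} + \frac{c}{4}\right) = 1 - \frac{c}{4}$)
$S{\left(C{\left(7 \right)} \right)} + a{\left(x \right)} = \left(9 + 2\right) + \left(1 - - \frac{29}{2}\right) = 11 + \left(1 + \frac{29}{2}\right) = 11 + \frac{31}{2} = \frac{53}{2}$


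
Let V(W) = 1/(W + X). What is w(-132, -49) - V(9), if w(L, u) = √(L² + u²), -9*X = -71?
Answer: -9/152 + 5*√793 ≈ 140.74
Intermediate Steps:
X = 71/9 (X = -⅑*(-71) = 71/9 ≈ 7.8889)
V(W) = 1/(71/9 + W) (V(W) = 1/(W + 71/9) = 1/(71/9 + W))
w(-132, -49) - V(9) = √((-132)² + (-49)²) - 9/(71 + 9*9) = √(17424 + 2401) - 9/(71 + 81) = √19825 - 9/152 = 5*√793 - 9/152 = -9/152 + 5*√793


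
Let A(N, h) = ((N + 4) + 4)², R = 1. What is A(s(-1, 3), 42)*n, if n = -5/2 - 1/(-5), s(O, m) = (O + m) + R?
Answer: -2783/10 ≈ -278.30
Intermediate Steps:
s(O, m) = 1 + O + m (s(O, m) = (O + m) + 1 = 1 + O + m)
A(N, h) = (8 + N)² (A(N, h) = ((4 + N) + 4)² = (8 + N)²)
n = -23/10 (n = -5*½ - 1*(-⅕) = -5/2 + ⅕ = -23/10 ≈ -2.3000)
A(s(-1, 3), 42)*n = (8 + (1 - 1 + 3))²*(-23/10) = (8 + 3)²*(-23/10) = 11²*(-23/10) = 121*(-23/10) = -2783/10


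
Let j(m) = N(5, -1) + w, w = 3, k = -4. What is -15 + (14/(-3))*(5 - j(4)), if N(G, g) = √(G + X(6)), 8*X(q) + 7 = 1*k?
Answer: -73/3 + 7*√58/6 ≈ -15.448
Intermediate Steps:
X(q) = -11/8 (X(q) = -7/8 + (1*(-4))/8 = -7/8 + (⅛)*(-4) = -7/8 - ½ = -11/8)
N(G, g) = √(-11/8 + G) (N(G, g) = √(G - 11/8) = √(-11/8 + G))
j(m) = 3 + √58/4 (j(m) = √(-22 + 16*5)/4 + 3 = √(-22 + 80)/4 + 3 = √58/4 + 3 = 3 + √58/4)
-15 + (14/(-3))*(5 - j(4)) = -15 + (14/(-3))*(5 - (3 + √58/4)) = -15 + (14*(-⅓))*(5 + (-3 - √58/4)) = -15 - 14*(2 - √58/4)/3 = -15 + (-28/3 + 7*√58/6) = -73/3 + 7*√58/6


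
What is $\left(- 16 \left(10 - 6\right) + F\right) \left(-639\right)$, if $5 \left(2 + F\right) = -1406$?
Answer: $\frac{1109304}{5} \approx 2.2186 \cdot 10^{5}$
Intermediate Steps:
$F = - \frac{1416}{5}$ ($F = -2 + \frac{1}{5} \left(-1406\right) = -2 - \frac{1406}{5} = - \frac{1416}{5} \approx -283.2$)
$\left(- 16 \left(10 - 6\right) + F\right) \left(-639\right) = \left(- 16 \left(10 - 6\right) - \frac{1416}{5}\right) \left(-639\right) = \left(\left(-16\right) 4 - \frac{1416}{5}\right) \left(-639\right) = \left(-64 - \frac{1416}{5}\right) \left(-639\right) = \left(- \frac{1736}{5}\right) \left(-639\right) = \frac{1109304}{5}$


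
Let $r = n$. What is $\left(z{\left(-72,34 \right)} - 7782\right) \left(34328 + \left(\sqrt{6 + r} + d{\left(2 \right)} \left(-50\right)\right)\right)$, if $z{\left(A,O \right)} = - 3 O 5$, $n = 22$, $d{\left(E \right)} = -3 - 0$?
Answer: $-285891576 - 16584 \sqrt{7} \approx -2.8594 \cdot 10^{8}$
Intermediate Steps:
$d{\left(E \right)} = -3$ ($d{\left(E \right)} = -3 + 0 = -3$)
$r = 22$
$z{\left(A,O \right)} = - 15 O$
$\left(z{\left(-72,34 \right)} - 7782\right) \left(34328 + \left(\sqrt{6 + r} + d{\left(2 \right)} \left(-50\right)\right)\right) = \left(\left(-15\right) 34 - 7782\right) \left(34328 + \left(\sqrt{6 + 22} - -150\right)\right) = \left(-510 - 7782\right) \left(34328 + \left(\sqrt{28} + 150\right)\right) = - 8292 \left(34328 + \left(2 \sqrt{7} + 150\right)\right) = - 8292 \left(34328 + \left(150 + 2 \sqrt{7}\right)\right) = - 8292 \left(34478 + 2 \sqrt{7}\right) = -285891576 - 16584 \sqrt{7}$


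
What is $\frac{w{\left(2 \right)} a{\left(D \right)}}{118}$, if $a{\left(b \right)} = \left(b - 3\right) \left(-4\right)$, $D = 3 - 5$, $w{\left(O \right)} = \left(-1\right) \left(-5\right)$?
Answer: $\frac{50}{59} \approx 0.84746$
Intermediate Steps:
$w{\left(O \right)} = 5$
$D = -2$ ($D = 3 - 5 = -2$)
$a{\left(b \right)} = 12 - 4 b$ ($a{\left(b \right)} = \left(-3 + b\right) \left(-4\right) = 12 - 4 b$)
$\frac{w{\left(2 \right)} a{\left(D \right)}}{118} = \frac{5 \left(12 - -8\right)}{118} = 5 \left(12 + 8\right) \frac{1}{118} = 5 \cdot 20 \cdot \frac{1}{118} = 100 \cdot \frac{1}{118} = \frac{50}{59}$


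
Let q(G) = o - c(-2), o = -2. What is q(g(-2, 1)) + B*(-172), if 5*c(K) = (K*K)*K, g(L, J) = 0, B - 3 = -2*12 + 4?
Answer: 14618/5 ≈ 2923.6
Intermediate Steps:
B = -17 (B = 3 + (-2*12 + 4) = 3 + (-24 + 4) = 3 - 20 = -17)
c(K) = K³/5 (c(K) = ((K*K)*K)/5 = (K²*K)/5 = K³/5)
q(G) = -⅖ (q(G) = -2 - (-2)³/5 = -2 - (-8)/5 = -2 - 1*(-8/5) = -2 + 8/5 = -⅖)
q(g(-2, 1)) + B*(-172) = -⅖ - 17*(-172) = -⅖ + 2924 = 14618/5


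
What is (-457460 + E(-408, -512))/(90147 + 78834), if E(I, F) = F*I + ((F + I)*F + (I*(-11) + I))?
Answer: 226556/168981 ≈ 1.3407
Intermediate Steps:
E(I, F) = -10*I + F*I + F*(F + I) (E(I, F) = F*I + (F*(F + I) + (-11*I + I)) = F*I + (F*(F + I) - 10*I) = F*I + (-10*I + F*(F + I)) = -10*I + F*I + F*(F + I))
(-457460 + E(-408, -512))/(90147 + 78834) = (-457460 + ((-512)² - 10*(-408) + 2*(-512)*(-408)))/(90147 + 78834) = (-457460 + (262144 + 4080 + 417792))/168981 = (-457460 + 684016)*(1/168981) = 226556*(1/168981) = 226556/168981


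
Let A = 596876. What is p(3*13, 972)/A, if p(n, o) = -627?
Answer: -627/596876 ≈ -0.0010505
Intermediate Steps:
p(3*13, 972)/A = -627/596876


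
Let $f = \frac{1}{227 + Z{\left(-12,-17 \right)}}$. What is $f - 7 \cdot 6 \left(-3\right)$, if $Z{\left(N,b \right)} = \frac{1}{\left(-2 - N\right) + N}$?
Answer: $\frac{57080}{453} \approx 126.0$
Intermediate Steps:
$Z{\left(N,b \right)} = - \frac{1}{2}$ ($Z{\left(N,b \right)} = \frac{1}{-2} = - \frac{1}{2}$)
$f = \frac{2}{453}$ ($f = \frac{1}{227 - \frac{1}{2}} = \frac{1}{\frac{453}{2}} = \frac{2}{453} \approx 0.004415$)
$f - 7 \cdot 6 \left(-3\right) = \frac{2}{453} - 7 \cdot 6 \left(-3\right) = \frac{2}{453} - 42 \left(-3\right) = \frac{2}{453} - -126 = \frac{2}{453} + 126 = \frac{57080}{453}$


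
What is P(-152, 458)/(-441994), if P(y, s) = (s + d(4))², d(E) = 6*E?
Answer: -482/917 ≈ -0.52563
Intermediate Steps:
P(y, s) = (24 + s)² (P(y, s) = (s + 6*4)² = (s + 24)² = (24 + s)²)
P(-152, 458)/(-441994) = (24 + 458)²/(-441994) = 482²*(-1/441994) = 232324*(-1/441994) = -482/917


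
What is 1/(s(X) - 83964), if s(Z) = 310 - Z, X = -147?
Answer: -1/83507 ≈ -1.1975e-5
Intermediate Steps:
1/(s(X) - 83964) = 1/((310 - 1*(-147)) - 83964) = 1/((310 + 147) - 83964) = 1/(457 - 83964) = 1/(-83507) = -1/83507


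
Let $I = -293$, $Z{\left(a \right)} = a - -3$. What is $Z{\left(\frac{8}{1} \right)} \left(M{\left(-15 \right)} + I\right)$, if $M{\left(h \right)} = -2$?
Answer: $-3245$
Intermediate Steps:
$Z{\left(a \right)} = 3 + a$ ($Z{\left(a \right)} = a + 3 = 3 + a$)
$Z{\left(\frac{8}{1} \right)} \left(M{\left(-15 \right)} + I\right) = \left(3 + \frac{8}{1}\right) \left(-2 - 293\right) = \left(3 + 8 \cdot 1\right) \left(-295\right) = \left(3 + 8\right) \left(-295\right) = 11 \left(-295\right) = -3245$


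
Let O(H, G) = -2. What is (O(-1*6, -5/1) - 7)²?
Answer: 81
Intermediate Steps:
(O(-1*6, -5/1) - 7)² = (-2 - 7)² = (-9)² = 81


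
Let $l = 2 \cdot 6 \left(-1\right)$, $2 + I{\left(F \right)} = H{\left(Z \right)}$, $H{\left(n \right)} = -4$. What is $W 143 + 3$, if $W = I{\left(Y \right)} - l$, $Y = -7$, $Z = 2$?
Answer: $861$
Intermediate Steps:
$I{\left(F \right)} = -6$ ($I{\left(F \right)} = -2 - 4 = -6$)
$l = -12$ ($l = 12 \left(-1\right) = -12$)
$W = 6$ ($W = -6 - -12 = -6 + 12 = 6$)
$W 143 + 3 = 6 \cdot 143 + 3 = 858 + 3 = 861$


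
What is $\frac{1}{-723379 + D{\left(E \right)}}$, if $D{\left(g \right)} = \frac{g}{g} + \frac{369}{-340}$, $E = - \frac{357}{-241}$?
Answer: $- \frac{340}{245948889} \approx -1.3824 \cdot 10^{-6}$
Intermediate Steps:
$E = \frac{357}{241}$ ($E = \left(-357\right) \left(- \frac{1}{241}\right) = \frac{357}{241} \approx 1.4813$)
$D{\left(g \right)} = - \frac{29}{340}$ ($D{\left(g \right)} = 1 + 369 \left(- \frac{1}{340}\right) = 1 - \frac{369}{340} = - \frac{29}{340}$)
$\frac{1}{-723379 + D{\left(E \right)}} = \frac{1}{-723379 - \frac{29}{340}} = \frac{1}{- \frac{245948889}{340}} = - \frac{340}{245948889}$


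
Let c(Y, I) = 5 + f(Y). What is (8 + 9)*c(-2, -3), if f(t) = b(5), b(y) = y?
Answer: 170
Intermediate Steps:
f(t) = 5
c(Y, I) = 10 (c(Y, I) = 5 + 5 = 10)
(8 + 9)*c(-2, -3) = (8 + 9)*10 = 17*10 = 170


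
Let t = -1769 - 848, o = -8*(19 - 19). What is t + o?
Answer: -2617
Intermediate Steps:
o = 0 (o = -8*0 = 0)
t = -2617
t + o = -2617 + 0 = -2617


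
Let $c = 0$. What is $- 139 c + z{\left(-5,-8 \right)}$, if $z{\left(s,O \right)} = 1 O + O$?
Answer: $-16$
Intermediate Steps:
$z{\left(s,O \right)} = 2 O$ ($z{\left(s,O \right)} = O + O = 2 O$)
$- 139 c + z{\left(-5,-8 \right)} = \left(-139\right) 0 + 2 \left(-8\right) = 0 - 16 = -16$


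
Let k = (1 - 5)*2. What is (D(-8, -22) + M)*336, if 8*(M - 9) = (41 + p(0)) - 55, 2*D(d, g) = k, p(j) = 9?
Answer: 1470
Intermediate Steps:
k = -8 (k = -4*2 = -8)
D(d, g) = -4 (D(d, g) = (1/2)*(-8) = -4)
M = 67/8 (M = 9 + ((41 + 9) - 55)/8 = 9 + (50 - 55)/8 = 9 + (1/8)*(-5) = 9 - 5/8 = 67/8 ≈ 8.3750)
(D(-8, -22) + M)*336 = (-4 + 67/8)*336 = (35/8)*336 = 1470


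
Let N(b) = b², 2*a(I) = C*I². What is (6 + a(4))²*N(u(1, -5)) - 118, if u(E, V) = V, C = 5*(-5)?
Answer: 940782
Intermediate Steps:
C = -25
a(I) = -25*I²/2 (a(I) = (-25*I²)/2 = -25*I²/2)
(6 + a(4))²*N(u(1, -5)) - 118 = (6 - 25/2*4²)²*(-5)² - 118 = (6 - 25/2*16)²*25 - 118 = (6 - 200)²*25 - 118 = (-194)²*25 - 118 = 37636*25 - 118 = 940900 - 118 = 940782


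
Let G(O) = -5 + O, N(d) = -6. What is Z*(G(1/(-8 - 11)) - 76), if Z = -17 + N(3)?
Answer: 35420/19 ≈ 1864.2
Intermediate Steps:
Z = -23 (Z = -17 - 6 = -23)
Z*(G(1/(-8 - 11)) - 76) = -23*((-5 + 1/(-8 - 11)) - 76) = -23*((-5 + 1/(-19)) - 76) = -23*((-5 - 1/19) - 76) = -23*(-96/19 - 76) = -23*(-1540/19) = 35420/19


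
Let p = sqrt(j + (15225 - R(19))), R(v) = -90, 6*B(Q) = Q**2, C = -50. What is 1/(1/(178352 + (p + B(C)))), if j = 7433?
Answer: 536306/3 + 22*sqrt(47) ≈ 1.7892e+5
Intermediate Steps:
B(Q) = Q**2/6
p = 22*sqrt(47) (p = sqrt(7433 + (15225 - 1*(-90))) = sqrt(7433 + (15225 + 90)) = sqrt(7433 + 15315) = sqrt(22748) = 22*sqrt(47) ≈ 150.82)
1/(1/(178352 + (p + B(C)))) = 1/(1/(178352 + (22*sqrt(47) + (1/6)*(-50)**2))) = 1/(1/(178352 + (22*sqrt(47) + (1/6)*2500))) = 1/(1/(178352 + (22*sqrt(47) + 1250/3))) = 1/(1/(178352 + (1250/3 + 22*sqrt(47)))) = 1/(1/(536306/3 + 22*sqrt(47))) = 536306/3 + 22*sqrt(47)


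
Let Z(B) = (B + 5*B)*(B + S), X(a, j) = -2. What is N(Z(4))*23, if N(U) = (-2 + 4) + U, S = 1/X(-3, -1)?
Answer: 1978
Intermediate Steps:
S = -½ (S = 1/(-2) = -½ ≈ -0.50000)
Z(B) = 6*B*(-½ + B) (Z(B) = (B + 5*B)*(B - ½) = (6*B)*(-½ + B) = 6*B*(-½ + B))
N(U) = 2 + U
N(Z(4))*23 = (2 + 3*4*(-1 + 2*4))*23 = (2 + 3*4*(-1 + 8))*23 = (2 + 3*4*7)*23 = (2 + 84)*23 = 86*23 = 1978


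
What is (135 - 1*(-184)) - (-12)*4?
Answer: 367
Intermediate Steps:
(135 - 1*(-184)) - (-12)*4 = (135 + 184) - 1*(-48) = 319 + 48 = 367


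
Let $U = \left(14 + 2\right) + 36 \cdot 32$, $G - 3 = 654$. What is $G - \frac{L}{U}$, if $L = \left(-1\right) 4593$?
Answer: $\frac{771969}{1168} \approx 660.93$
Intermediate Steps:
$G = 657$ ($G = 3 + 654 = 657$)
$U = 1168$ ($U = 16 + 1152 = 1168$)
$L = -4593$
$G - \frac{L}{U} = 657 - - \frac{4593}{1168} = 657 + \frac{4593}{1168} = \frac{771969}{1168}$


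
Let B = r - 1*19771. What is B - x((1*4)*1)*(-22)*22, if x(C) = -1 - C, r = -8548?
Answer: -30739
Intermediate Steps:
B = -28319 (B = -8548 - 1*19771 = -8548 - 19771 = -28319)
B - x((1*4)*1)*(-22)*22 = -28319 - (-1 - 1*4)*(-22)*22 = -28319 - (-1 - 4)*(-22)*22 = -28319 - (-5*(-22))*22 = -28319 - 110*22 = -28319 - 1*2420 = -28319 - 2420 = -30739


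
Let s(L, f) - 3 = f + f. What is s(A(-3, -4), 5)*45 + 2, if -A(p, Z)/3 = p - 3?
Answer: 587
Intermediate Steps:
A(p, Z) = 9 - 3*p (A(p, Z) = -3*(p - 3) = -3*(-3 + p) = 9 - 3*p)
s(L, f) = 3 + 2*f (s(L, f) = 3 + (f + f) = 3 + 2*f)
s(A(-3, -4), 5)*45 + 2 = (3 + 2*5)*45 + 2 = (3 + 10)*45 + 2 = 13*45 + 2 = 585 + 2 = 587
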